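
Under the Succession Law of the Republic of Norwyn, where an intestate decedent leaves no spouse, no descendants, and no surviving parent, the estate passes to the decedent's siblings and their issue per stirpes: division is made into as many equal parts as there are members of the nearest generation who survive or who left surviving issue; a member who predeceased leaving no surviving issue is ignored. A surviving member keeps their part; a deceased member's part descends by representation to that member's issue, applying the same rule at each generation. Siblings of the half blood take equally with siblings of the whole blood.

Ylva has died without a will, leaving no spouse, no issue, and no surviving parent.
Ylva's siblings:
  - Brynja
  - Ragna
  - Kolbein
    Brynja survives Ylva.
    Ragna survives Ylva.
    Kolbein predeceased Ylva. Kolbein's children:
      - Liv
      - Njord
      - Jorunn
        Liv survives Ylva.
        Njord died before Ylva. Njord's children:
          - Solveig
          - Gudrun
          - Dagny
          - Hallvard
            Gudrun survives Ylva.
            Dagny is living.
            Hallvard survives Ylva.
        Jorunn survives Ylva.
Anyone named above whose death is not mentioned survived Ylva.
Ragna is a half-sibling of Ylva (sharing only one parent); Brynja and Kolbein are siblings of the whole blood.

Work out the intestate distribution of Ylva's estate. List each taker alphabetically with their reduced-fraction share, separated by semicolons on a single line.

No spouse, descendants, or parent survives, so the estate passes to Ylva's siblings per stirpes.
Half-blood and whole-blood siblings take equally under the stated rule.
The estate is divided into 3 equal shares of 1/3 among Brynja, Ragna, Kolbein.
Brynja is living and takes 1/3.
Ragna is living and takes 1/3.
Kolbein predeceased; the 1/3 allotted to Kolbein's branch passes to Kolbein's issue by representation.
The 1/3 is divided into 3 equal shares of 1/9 among Liv, Njord, Jorunn.
Liv is living and takes 1/9.
Njord predeceased; the 1/9 allotted to Njord's branch passes to Njord's issue by representation.
The 1/9 is divided into 4 equal shares of 1/36 among Solveig, Gudrun, Dagny, Hallvard.
Solveig is living and takes 1/36.
Gudrun is living and takes 1/36.
Dagny is living and takes 1/36.
Hallvard is living and takes 1/36.
Jorunn is living and takes 1/9.

Brynja 1/3; Dagny 1/36; Gudrun 1/36; Hallvard 1/36; Jorunn 1/9; Liv 1/9; Ragna 1/3; Solveig 1/36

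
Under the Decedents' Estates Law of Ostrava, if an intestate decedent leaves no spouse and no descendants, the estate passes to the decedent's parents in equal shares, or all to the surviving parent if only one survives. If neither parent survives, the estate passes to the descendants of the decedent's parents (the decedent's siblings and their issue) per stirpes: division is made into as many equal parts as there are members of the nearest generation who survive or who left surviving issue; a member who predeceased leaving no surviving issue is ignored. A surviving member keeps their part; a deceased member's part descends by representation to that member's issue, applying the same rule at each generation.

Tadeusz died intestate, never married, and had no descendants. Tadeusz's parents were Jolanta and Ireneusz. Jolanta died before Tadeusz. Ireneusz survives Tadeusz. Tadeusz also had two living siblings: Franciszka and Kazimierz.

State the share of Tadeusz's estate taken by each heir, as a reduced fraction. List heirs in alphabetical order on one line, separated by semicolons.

Only one parent, Ireneusz, survives, so Ireneusz takes the entire estate. The siblings take nothing because a surviving parent has priority.

Ireneusz 1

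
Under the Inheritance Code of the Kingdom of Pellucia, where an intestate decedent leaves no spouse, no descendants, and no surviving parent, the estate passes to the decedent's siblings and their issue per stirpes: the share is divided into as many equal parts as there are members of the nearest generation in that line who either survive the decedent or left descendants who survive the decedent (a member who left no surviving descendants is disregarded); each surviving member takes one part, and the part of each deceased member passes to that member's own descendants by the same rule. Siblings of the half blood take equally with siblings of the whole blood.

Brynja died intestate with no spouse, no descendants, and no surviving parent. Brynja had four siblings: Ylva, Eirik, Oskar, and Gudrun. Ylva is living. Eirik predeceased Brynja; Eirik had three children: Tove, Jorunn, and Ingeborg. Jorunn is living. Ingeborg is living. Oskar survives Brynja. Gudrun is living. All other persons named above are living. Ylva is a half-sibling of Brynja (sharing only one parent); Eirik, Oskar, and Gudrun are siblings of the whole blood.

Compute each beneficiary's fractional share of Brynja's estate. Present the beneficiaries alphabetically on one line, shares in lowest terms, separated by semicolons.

No spouse, descendants, or parent survives, so the estate passes to Brynja's siblings per stirpes.
Half-blood and whole-blood siblings take equally under the stated rule.
The estate is divided into 4 equal shares of 1/4 among Ylva, Eirik, Oskar, Gudrun.
Ylva is living and takes 1/4.
Eirik predeceased; the 1/4 allotted to Eirik's branch passes to Eirik's issue by representation.
The 1/4 is divided into 3 equal shares of 1/12 among Tove, Jorunn, Ingeborg.
Tove is living and takes 1/12.
Jorunn is living and takes 1/12.
Ingeborg is living and takes 1/12.
Oskar is living and takes 1/4.
Gudrun is living and takes 1/4.

Gudrun 1/4; Ingeborg 1/12; Jorunn 1/12; Oskar 1/4; Tove 1/12; Ylva 1/4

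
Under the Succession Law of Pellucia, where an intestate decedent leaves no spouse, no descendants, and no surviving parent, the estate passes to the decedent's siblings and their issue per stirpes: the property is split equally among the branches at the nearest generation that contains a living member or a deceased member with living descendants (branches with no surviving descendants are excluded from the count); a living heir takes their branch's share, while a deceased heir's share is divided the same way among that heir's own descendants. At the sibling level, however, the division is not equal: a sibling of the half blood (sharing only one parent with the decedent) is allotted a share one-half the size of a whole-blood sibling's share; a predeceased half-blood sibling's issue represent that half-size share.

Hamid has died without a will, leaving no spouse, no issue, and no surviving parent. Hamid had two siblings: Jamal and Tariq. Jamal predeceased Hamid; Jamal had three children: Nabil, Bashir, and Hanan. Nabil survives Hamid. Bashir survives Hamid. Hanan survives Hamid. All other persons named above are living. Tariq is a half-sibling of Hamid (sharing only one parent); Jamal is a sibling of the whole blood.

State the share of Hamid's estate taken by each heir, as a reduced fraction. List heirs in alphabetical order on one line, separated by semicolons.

Bashir 2/9; Hanan 2/9; Nabil 2/9; Tariq 1/3

No spouse, descendants, or parent survives, so the estate passes to Hamid's siblings per stirpes.
Half-blood siblings count for one-half the weight of whole-blood siblings at the initial division.
Dividing 1 in proportion to weights (total weight 3/2): Jamal (weight 1) → 2/3; Tariq (weight 1/2) → 1/3.
Jamal predeceased; the 2/3 allotted to Jamal's branch passes to Jamal's issue by representation.
The 2/3 is divided into 3 equal shares of 2/9 among Nabil, Bashir, Hanan.
Nabil is living and takes 2/9.
Bashir is living and takes 2/9.
Hanan is living and takes 2/9.
Tariq is living and takes 1/3.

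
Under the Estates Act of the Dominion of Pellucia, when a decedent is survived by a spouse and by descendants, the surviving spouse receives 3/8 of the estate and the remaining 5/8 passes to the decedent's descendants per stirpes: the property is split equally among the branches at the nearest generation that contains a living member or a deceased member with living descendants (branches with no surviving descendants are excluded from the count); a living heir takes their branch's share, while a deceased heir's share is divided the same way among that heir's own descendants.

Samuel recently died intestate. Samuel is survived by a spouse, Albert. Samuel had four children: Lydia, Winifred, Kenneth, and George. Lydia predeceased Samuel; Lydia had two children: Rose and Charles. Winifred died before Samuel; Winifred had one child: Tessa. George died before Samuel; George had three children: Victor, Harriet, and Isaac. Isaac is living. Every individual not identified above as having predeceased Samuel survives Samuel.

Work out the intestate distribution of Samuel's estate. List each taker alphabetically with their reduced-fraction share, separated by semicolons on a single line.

Albert 3/8; Charles 5/64; Harriet 5/96; Isaac 5/96; Kenneth 5/32; Rose 5/64; Tessa 5/32; Victor 5/96

Albert, as surviving spouse, takes 3/8.
The remaining 5/8 passes to Samuel's descendants per stirpes.
The 5/8 is divided into 4 equal shares of 5/32 among Lydia, Winifred, Kenneth, George.
Lydia predeceased; the 5/32 allotted to Lydia's branch passes to Lydia's issue by representation.
The 5/32 is divided into 2 equal shares of 5/64 among Rose, Charles.
Rose is living and takes 5/64.
Charles is living and takes 5/64.
Winifred predeceased; the 5/32 allotted to Winifred's branch passes to Winifred's issue by representation.
Tessa is the sole taker at this level and receives the full 5/32.
Kenneth is living and takes 5/32.
George predeceased; the 5/32 allotted to George's branch passes to George's issue by representation.
The 5/32 is divided into 3 equal shares of 5/96 among Victor, Harriet, Isaac.
Victor is living and takes 5/96.
Harriet is living and takes 5/96.
Isaac is living and takes 5/96.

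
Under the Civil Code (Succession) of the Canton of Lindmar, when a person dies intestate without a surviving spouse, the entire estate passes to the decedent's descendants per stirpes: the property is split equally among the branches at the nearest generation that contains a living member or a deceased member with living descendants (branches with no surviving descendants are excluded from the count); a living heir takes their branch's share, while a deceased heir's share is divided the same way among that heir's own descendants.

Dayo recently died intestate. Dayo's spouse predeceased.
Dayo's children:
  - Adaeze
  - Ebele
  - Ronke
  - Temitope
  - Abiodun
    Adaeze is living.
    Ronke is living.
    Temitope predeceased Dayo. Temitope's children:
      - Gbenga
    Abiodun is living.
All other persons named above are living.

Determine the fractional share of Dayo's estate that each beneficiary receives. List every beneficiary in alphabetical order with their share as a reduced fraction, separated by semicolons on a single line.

There is no surviving spouse, so the entire estate passes to Dayo's descendants per stirpes.
The estate is divided into 5 equal shares of 1/5 among Adaeze, Ebele, Ronke, Temitope, Abiodun.
Adaeze is living and takes 1/5.
Ebele is living and takes 1/5.
Ronke is living and takes 1/5.
Temitope predeceased; the 1/5 allotted to Temitope's branch passes to Temitope's issue by representation.
Gbenga is the sole taker at this level and receives the full 1/5.
Abiodun is living and takes 1/5.

Abiodun 1/5; Adaeze 1/5; Ebele 1/5; Gbenga 1/5; Ronke 1/5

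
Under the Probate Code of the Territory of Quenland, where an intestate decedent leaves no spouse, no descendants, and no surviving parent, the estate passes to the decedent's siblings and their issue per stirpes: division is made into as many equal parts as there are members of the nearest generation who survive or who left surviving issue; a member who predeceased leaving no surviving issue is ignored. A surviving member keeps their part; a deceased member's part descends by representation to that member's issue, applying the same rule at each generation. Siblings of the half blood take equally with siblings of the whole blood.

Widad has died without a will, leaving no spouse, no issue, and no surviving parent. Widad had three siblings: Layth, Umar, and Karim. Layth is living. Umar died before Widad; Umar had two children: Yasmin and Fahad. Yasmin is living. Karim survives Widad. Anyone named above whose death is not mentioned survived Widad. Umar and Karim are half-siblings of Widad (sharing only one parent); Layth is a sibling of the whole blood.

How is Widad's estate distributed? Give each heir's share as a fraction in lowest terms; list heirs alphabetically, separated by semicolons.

No spouse, descendants, or parent survives, so the estate passes to Widad's siblings per stirpes.
Half-blood and whole-blood siblings take equally under the stated rule.
The estate is divided into 3 equal shares of 1/3 among Layth, Umar, Karim.
Layth is living and takes 1/3.
Umar predeceased; the 1/3 allotted to Umar's branch passes to Umar's issue by representation.
The 1/3 is divided into 2 equal shares of 1/6 among Yasmin, Fahad.
Yasmin is living and takes 1/6.
Fahad is living and takes 1/6.
Karim is living and takes 1/3.

Fahad 1/6; Karim 1/3; Layth 1/3; Yasmin 1/6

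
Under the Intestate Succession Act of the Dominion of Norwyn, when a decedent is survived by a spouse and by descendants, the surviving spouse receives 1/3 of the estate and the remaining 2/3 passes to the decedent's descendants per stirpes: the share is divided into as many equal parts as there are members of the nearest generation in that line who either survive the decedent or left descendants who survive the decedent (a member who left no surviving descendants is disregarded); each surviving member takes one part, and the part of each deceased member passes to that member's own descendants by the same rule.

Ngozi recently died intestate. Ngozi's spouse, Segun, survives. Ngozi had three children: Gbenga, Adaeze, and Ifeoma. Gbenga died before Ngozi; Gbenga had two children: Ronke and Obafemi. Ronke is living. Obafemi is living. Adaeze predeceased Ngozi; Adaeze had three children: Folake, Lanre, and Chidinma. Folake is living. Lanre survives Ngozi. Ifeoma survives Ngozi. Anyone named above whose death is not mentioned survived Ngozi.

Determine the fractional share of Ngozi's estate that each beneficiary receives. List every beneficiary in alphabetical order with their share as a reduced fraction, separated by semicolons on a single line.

Chidinma 2/27; Folake 2/27; Ifeoma 2/9; Lanre 2/27; Obafemi 1/9; Ronke 1/9; Segun 1/3

Segun, as surviving spouse, takes 1/3.
The remaining 2/3 passes to Ngozi's descendants per stirpes.
The 2/3 is divided into 3 equal shares of 2/9 among Gbenga, Adaeze, Ifeoma.
Gbenga predeceased; the 2/9 allotted to Gbenga's branch passes to Gbenga's issue by representation.
The 2/9 is divided into 2 equal shares of 1/9 among Ronke, Obafemi.
Ronke is living and takes 1/9.
Obafemi is living and takes 1/9.
Adaeze predeceased; the 2/9 allotted to Adaeze's branch passes to Adaeze's issue by representation.
The 2/9 is divided into 3 equal shares of 2/27 among Folake, Lanre, Chidinma.
Folake is living and takes 2/27.
Lanre is living and takes 2/27.
Chidinma is living and takes 2/27.
Ifeoma is living and takes 2/9.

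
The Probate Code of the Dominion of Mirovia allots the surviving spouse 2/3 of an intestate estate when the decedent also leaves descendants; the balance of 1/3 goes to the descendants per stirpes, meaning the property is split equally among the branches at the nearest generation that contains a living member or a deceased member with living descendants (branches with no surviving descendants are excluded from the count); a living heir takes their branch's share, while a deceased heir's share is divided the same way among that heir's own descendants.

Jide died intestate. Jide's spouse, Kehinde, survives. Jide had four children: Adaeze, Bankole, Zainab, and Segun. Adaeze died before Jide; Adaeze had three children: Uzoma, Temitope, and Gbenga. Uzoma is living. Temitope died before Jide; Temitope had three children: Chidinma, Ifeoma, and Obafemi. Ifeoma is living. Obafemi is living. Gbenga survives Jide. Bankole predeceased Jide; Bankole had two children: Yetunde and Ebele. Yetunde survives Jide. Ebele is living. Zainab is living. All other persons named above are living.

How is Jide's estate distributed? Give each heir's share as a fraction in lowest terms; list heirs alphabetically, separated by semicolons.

Kehinde, as surviving spouse, takes 2/3.
The remaining 1/3 passes to Jide's descendants per stirpes.
The 1/3 is divided into 4 equal shares of 1/12 among Adaeze, Bankole, Zainab, Segun.
Adaeze predeceased; the 1/12 allotted to Adaeze's branch passes to Adaeze's issue by representation.
The 1/12 is divided into 3 equal shares of 1/36 among Uzoma, Temitope, Gbenga.
Uzoma is living and takes 1/36.
Temitope predeceased; the 1/36 allotted to Temitope's branch passes to Temitope's issue by representation.
The 1/36 is divided into 3 equal shares of 1/108 among Chidinma, Ifeoma, Obafemi.
Chidinma is living and takes 1/108.
Ifeoma is living and takes 1/108.
Obafemi is living and takes 1/108.
Gbenga is living and takes 1/36.
Bankole predeceased; the 1/12 allotted to Bankole's branch passes to Bankole's issue by representation.
The 1/12 is divided into 2 equal shares of 1/24 among Yetunde, Ebele.
Yetunde is living and takes 1/24.
Ebele is living and takes 1/24.
Zainab is living and takes 1/12.
Segun is living and takes 1/12.

Chidinma 1/108; Ebele 1/24; Gbenga 1/36; Ifeoma 1/108; Kehinde 2/3; Obafemi 1/108; Segun 1/12; Uzoma 1/36; Yetunde 1/24; Zainab 1/12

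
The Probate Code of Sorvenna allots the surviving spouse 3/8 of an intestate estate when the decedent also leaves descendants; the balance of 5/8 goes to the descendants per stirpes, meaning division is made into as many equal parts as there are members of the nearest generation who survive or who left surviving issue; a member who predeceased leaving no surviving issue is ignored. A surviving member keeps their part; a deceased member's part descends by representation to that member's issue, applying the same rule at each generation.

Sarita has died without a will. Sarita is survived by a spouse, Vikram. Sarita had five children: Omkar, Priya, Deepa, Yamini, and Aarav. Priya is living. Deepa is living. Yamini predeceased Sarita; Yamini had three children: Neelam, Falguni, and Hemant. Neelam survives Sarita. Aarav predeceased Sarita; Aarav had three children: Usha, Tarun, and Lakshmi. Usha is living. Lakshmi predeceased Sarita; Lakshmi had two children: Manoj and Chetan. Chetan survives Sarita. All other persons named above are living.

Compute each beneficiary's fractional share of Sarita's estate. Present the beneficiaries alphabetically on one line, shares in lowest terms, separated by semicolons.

Vikram, as surviving spouse, takes 3/8.
The remaining 5/8 passes to Sarita's descendants per stirpes.
The 5/8 is divided into 5 equal shares of 1/8 among Omkar, Priya, Deepa, Yamini, Aarav.
Omkar is living and takes 1/8.
Priya is living and takes 1/8.
Deepa is living and takes 1/8.
Yamini predeceased; the 1/8 allotted to Yamini's branch passes to Yamini's issue by representation.
The 1/8 is divided into 3 equal shares of 1/24 among Neelam, Falguni, Hemant.
Neelam is living and takes 1/24.
Falguni is living and takes 1/24.
Hemant is living and takes 1/24.
Aarav predeceased; the 1/8 allotted to Aarav's branch passes to Aarav's issue by representation.
The 1/8 is divided into 3 equal shares of 1/24 among Usha, Tarun, Lakshmi.
Usha is living and takes 1/24.
Tarun is living and takes 1/24.
Lakshmi predeceased; the 1/24 allotted to Lakshmi's branch passes to Lakshmi's issue by representation.
The 1/24 is divided into 2 equal shares of 1/48 among Manoj, Chetan.
Manoj is living and takes 1/48.
Chetan is living and takes 1/48.

Chetan 1/48; Deepa 1/8; Falguni 1/24; Hemant 1/24; Manoj 1/48; Neelam 1/24; Omkar 1/8; Priya 1/8; Tarun 1/24; Usha 1/24; Vikram 3/8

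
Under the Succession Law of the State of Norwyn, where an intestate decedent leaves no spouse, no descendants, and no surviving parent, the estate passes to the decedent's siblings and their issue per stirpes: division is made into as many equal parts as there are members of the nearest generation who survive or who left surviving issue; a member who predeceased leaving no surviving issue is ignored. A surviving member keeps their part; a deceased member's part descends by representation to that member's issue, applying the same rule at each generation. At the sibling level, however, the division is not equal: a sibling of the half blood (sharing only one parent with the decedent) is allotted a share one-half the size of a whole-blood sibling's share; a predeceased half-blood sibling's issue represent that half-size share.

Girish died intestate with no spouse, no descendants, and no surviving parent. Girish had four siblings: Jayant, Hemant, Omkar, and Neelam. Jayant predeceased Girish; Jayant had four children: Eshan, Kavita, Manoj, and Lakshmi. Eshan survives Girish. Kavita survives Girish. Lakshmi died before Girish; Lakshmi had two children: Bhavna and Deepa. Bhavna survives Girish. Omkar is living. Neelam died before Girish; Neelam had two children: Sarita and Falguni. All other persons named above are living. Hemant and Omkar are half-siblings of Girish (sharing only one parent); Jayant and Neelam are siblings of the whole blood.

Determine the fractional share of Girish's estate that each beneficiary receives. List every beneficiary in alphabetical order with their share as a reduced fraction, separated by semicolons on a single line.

No spouse, descendants, or parent survives, so the estate passes to Girish's siblings per stirpes.
Half-blood siblings count for one-half the weight of whole-blood siblings at the initial division.
Dividing 1 in proportion to weights (total weight 3): Jayant (weight 1) → 1/3; Hemant (weight 1/2) → 1/6; Omkar (weight 1/2) → 1/6; Neelam (weight 1) → 1/3.
Jayant predeceased; the 1/3 allotted to Jayant's branch passes to Jayant's issue by representation.
The 1/3 is divided into 4 equal shares of 1/12 among Eshan, Kavita, Manoj, Lakshmi.
Eshan is living and takes 1/12.
Kavita is living and takes 1/12.
Manoj is living and takes 1/12.
Lakshmi predeceased; the 1/12 allotted to Lakshmi's branch passes to Lakshmi's issue by representation.
The 1/12 is divided into 2 equal shares of 1/24 among Bhavna, Deepa.
Bhavna is living and takes 1/24.
Deepa is living and takes 1/24.
Hemant is living and takes 1/6.
Omkar is living and takes 1/6.
Neelam predeceased; the 1/3 allotted to Neelam's branch passes to Neelam's issue by representation.
The 1/3 is divided into 2 equal shares of 1/6 among Sarita, Falguni.
Sarita is living and takes 1/6.
Falguni is living and takes 1/6.

Bhavna 1/24; Deepa 1/24; Eshan 1/12; Falguni 1/6; Hemant 1/6; Kavita 1/12; Manoj 1/12; Omkar 1/6; Sarita 1/6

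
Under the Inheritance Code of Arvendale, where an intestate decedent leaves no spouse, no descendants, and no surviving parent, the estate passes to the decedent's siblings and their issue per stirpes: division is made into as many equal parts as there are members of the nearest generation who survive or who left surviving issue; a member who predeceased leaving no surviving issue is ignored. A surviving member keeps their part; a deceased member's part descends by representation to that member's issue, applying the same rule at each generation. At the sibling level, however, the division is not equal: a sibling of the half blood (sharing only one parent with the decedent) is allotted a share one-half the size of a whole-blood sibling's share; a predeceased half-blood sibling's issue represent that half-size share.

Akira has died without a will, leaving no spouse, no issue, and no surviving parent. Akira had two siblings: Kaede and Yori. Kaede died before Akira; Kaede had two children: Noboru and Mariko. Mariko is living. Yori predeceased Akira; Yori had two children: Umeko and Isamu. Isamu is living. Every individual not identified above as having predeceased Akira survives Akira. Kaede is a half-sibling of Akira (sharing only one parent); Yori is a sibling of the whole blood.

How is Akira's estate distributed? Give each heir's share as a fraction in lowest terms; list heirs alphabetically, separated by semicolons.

Isamu 1/3; Mariko 1/6; Noboru 1/6; Umeko 1/3

No spouse, descendants, or parent survives, so the estate passes to Akira's siblings per stirpes.
Half-blood siblings count for one-half the weight of whole-blood siblings at the initial division.
Dividing 1 in proportion to weights (total weight 3/2): Kaede (weight 1/2) → 1/3; Yori (weight 1) → 2/3.
Kaede predeceased; the 1/3 allotted to Kaede's branch passes to Kaede's issue by representation.
The 1/3 is divided into 2 equal shares of 1/6 among Noboru, Mariko.
Noboru is living and takes 1/6.
Mariko is living and takes 1/6.
Yori predeceased; the 2/3 allotted to Yori's branch passes to Yori's issue by representation.
The 2/3 is divided into 2 equal shares of 1/3 among Umeko, Isamu.
Umeko is living and takes 1/3.
Isamu is living and takes 1/3.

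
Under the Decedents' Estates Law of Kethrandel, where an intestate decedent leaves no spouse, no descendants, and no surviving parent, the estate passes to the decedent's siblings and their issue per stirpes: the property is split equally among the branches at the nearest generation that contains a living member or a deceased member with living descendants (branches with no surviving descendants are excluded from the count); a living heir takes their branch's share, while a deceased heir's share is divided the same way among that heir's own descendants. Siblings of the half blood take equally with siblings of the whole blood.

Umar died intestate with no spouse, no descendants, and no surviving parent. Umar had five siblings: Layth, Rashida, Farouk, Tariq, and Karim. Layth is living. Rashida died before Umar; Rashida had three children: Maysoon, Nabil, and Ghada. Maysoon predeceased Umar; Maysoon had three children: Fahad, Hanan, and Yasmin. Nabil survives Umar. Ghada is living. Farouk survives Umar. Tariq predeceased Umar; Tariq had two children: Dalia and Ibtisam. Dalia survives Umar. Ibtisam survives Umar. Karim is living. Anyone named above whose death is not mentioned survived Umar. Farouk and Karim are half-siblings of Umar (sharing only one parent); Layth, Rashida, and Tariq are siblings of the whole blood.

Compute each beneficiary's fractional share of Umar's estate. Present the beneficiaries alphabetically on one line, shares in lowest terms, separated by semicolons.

Dalia 1/10; Fahad 1/45; Farouk 1/5; Ghada 1/15; Hanan 1/45; Ibtisam 1/10; Karim 1/5; Layth 1/5; Nabil 1/15; Yasmin 1/45

No spouse, descendants, or parent survives, so the estate passes to Umar's siblings per stirpes.
Half-blood and whole-blood siblings take equally under the stated rule.
The estate is divided into 5 equal shares of 1/5 among Layth, Rashida, Farouk, Tariq, Karim.
Layth is living and takes 1/5.
Rashida predeceased; the 1/5 allotted to Rashida's branch passes to Rashida's issue by representation.
The 1/5 is divided into 3 equal shares of 1/15 among Maysoon, Nabil, Ghada.
Maysoon predeceased; the 1/15 allotted to Maysoon's branch passes to Maysoon's issue by representation.
The 1/15 is divided into 3 equal shares of 1/45 among Fahad, Hanan, Yasmin.
Fahad is living and takes 1/45.
Hanan is living and takes 1/45.
Yasmin is living and takes 1/45.
Nabil is living and takes 1/15.
Ghada is living and takes 1/15.
Farouk is living and takes 1/5.
Tariq predeceased; the 1/5 allotted to Tariq's branch passes to Tariq's issue by representation.
The 1/5 is divided into 2 equal shares of 1/10 among Dalia, Ibtisam.
Dalia is living and takes 1/10.
Ibtisam is living and takes 1/10.
Karim is living and takes 1/5.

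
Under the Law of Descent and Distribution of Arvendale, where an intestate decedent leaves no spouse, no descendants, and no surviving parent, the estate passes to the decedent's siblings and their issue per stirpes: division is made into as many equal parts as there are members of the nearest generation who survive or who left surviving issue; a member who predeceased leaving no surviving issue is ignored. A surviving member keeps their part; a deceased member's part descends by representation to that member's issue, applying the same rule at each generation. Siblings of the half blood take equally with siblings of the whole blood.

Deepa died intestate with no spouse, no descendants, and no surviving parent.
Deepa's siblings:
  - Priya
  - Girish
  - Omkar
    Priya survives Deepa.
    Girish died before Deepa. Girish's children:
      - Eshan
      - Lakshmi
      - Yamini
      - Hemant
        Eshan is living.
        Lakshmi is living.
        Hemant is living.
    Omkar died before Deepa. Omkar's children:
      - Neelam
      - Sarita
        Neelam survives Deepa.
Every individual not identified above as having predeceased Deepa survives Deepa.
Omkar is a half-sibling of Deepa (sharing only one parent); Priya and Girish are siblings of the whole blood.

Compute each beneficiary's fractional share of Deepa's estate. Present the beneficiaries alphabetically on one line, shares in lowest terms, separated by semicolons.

Eshan 1/12; Hemant 1/12; Lakshmi 1/12; Neelam 1/6; Priya 1/3; Sarita 1/6; Yamini 1/12

No spouse, descendants, or parent survives, so the estate passes to Deepa's siblings per stirpes.
Half-blood and whole-blood siblings take equally under the stated rule.
The estate is divided into 3 equal shares of 1/3 among Priya, Girish, Omkar.
Priya is living and takes 1/3.
Girish predeceased; the 1/3 allotted to Girish's branch passes to Girish's issue by representation.
The 1/3 is divided into 4 equal shares of 1/12 among Eshan, Lakshmi, Yamini, Hemant.
Eshan is living and takes 1/12.
Lakshmi is living and takes 1/12.
Yamini is living and takes 1/12.
Hemant is living and takes 1/12.
Omkar predeceased; the 1/3 allotted to Omkar's branch passes to Omkar's issue by representation.
The 1/3 is divided into 2 equal shares of 1/6 among Neelam, Sarita.
Neelam is living and takes 1/6.
Sarita is living and takes 1/6.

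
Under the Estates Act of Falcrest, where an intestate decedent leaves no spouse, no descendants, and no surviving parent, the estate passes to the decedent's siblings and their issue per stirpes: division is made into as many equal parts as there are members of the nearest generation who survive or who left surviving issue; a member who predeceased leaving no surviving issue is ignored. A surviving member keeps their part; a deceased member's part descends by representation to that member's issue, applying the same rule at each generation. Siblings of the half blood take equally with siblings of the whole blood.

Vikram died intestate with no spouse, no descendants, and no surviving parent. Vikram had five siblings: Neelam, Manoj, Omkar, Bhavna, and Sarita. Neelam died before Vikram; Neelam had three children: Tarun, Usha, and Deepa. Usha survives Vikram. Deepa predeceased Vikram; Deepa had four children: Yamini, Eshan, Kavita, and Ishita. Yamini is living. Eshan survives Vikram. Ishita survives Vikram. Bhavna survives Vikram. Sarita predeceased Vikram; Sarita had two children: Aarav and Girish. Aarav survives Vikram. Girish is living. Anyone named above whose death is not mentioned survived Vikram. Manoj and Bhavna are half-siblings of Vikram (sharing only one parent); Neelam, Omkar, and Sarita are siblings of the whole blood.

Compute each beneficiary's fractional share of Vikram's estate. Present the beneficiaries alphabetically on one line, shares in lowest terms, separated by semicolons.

No spouse, descendants, or parent survives, so the estate passes to Vikram's siblings per stirpes.
Half-blood and whole-blood siblings take equally under the stated rule.
The estate is divided into 5 equal shares of 1/5 among Neelam, Manoj, Omkar, Bhavna, Sarita.
Neelam predeceased; the 1/5 allotted to Neelam's branch passes to Neelam's issue by representation.
The 1/5 is divided into 3 equal shares of 1/15 among Tarun, Usha, Deepa.
Tarun is living and takes 1/15.
Usha is living and takes 1/15.
Deepa predeceased; the 1/15 allotted to Deepa's branch passes to Deepa's issue by representation.
The 1/15 is divided into 4 equal shares of 1/60 among Yamini, Eshan, Kavita, Ishita.
Yamini is living and takes 1/60.
Eshan is living and takes 1/60.
Kavita is living and takes 1/60.
Ishita is living and takes 1/60.
Manoj is living and takes 1/5.
Omkar is living and takes 1/5.
Bhavna is living and takes 1/5.
Sarita predeceased; the 1/5 allotted to Sarita's branch passes to Sarita's issue by representation.
The 1/5 is divided into 2 equal shares of 1/10 among Aarav, Girish.
Aarav is living and takes 1/10.
Girish is living and takes 1/10.

Aarav 1/10; Bhavna 1/5; Eshan 1/60; Girish 1/10; Ishita 1/60; Kavita 1/60; Manoj 1/5; Omkar 1/5; Tarun 1/15; Usha 1/15; Yamini 1/60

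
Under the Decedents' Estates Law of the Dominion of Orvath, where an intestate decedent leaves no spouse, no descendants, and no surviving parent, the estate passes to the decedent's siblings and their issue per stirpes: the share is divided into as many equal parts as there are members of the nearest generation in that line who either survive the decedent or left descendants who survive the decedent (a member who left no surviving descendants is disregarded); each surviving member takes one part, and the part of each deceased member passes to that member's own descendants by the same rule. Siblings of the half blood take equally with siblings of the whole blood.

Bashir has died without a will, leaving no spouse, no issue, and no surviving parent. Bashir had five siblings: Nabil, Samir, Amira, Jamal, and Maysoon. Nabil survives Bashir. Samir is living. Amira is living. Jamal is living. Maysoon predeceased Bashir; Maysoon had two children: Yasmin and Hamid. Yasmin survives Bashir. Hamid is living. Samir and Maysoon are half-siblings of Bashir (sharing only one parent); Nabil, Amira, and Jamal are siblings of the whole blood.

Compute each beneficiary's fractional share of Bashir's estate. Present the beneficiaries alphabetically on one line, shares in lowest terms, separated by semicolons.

No spouse, descendants, or parent survives, so the estate passes to Bashir's siblings per stirpes.
Half-blood and whole-blood siblings take equally under the stated rule.
The estate is divided into 5 equal shares of 1/5 among Nabil, Samir, Amira, Jamal, Maysoon.
Nabil is living and takes 1/5.
Samir is living and takes 1/5.
Amira is living and takes 1/5.
Jamal is living and takes 1/5.
Maysoon predeceased; the 1/5 allotted to Maysoon's branch passes to Maysoon's issue by representation.
The 1/5 is divided into 2 equal shares of 1/10 among Yasmin, Hamid.
Yasmin is living and takes 1/10.
Hamid is living and takes 1/10.

Amira 1/5; Hamid 1/10; Jamal 1/5; Nabil 1/5; Samir 1/5; Yasmin 1/10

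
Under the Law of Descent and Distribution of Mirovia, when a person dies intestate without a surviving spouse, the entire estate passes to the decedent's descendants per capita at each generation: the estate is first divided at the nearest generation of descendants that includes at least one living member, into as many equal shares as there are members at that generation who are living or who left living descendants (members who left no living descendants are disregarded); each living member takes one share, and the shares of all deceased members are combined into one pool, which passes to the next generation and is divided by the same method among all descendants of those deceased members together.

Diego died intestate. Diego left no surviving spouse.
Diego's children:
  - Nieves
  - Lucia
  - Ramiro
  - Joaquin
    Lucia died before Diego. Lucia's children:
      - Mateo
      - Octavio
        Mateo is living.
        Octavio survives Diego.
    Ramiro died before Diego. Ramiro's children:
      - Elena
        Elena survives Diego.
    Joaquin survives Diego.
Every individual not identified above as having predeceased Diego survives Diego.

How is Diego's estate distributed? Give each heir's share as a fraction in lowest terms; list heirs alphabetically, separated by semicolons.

Elena 1/6; Joaquin 1/4; Mateo 1/6; Nieves 1/4; Octavio 1/6

There is no surviving spouse, so the entire estate passes to Diego's descendants per capita at each generation.
At generation 1 (Nieves, Lucia, Ramiro, Joaquin) there are 4 shares of (1)/4 = 1/4 each.
Living: Nieves and Joaquin — each takes 1/4.
Deceased: Lucia and Ramiro. Their combined 1/2 is pooled and carried to generation 2.
At generation 2 (Mateo, Octavio, Elena) there are 3 shares of (1/2)/3 = 1/6 each.
Living: Mateo, Octavio, and Elena — each takes 1/6.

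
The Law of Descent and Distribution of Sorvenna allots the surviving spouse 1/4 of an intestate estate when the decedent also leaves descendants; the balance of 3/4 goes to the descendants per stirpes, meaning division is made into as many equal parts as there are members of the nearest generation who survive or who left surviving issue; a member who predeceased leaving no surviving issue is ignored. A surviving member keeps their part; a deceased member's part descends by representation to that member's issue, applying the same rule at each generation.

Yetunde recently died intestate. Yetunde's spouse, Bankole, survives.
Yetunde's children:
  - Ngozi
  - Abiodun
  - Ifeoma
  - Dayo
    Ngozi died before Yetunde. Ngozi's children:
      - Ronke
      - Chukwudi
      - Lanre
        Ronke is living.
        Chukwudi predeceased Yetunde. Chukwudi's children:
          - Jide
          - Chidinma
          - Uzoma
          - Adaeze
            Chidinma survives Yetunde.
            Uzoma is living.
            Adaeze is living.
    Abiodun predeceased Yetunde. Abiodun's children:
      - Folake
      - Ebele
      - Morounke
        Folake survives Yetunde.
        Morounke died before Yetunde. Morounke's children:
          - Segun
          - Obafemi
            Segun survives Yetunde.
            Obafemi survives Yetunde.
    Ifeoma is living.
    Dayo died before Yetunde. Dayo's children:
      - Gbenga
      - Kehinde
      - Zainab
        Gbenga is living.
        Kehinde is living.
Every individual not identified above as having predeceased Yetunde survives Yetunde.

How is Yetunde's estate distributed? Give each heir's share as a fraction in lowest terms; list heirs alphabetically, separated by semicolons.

Adaeze 1/64; Bankole 1/4; Chidinma 1/64; Ebele 1/16; Folake 1/16; Gbenga 1/16; Ifeoma 3/16; Jide 1/64; Kehinde 1/16; Lanre 1/16; Obafemi 1/32; Ronke 1/16; Segun 1/32; Uzoma 1/64; Zainab 1/16

Bankole, as surviving spouse, takes 1/4.
The remaining 3/4 passes to Yetunde's descendants per stirpes.
The 3/4 is divided into 4 equal shares of 3/16 among Ngozi, Abiodun, Ifeoma, Dayo.
Ngozi predeceased; the 3/16 allotted to Ngozi's branch passes to Ngozi's issue by representation.
The 3/16 is divided into 3 equal shares of 1/16 among Ronke, Chukwudi, Lanre.
Ronke is living and takes 1/16.
Chukwudi predeceased; the 1/16 allotted to Chukwudi's branch passes to Chukwudi's issue by representation.
The 1/16 is divided into 4 equal shares of 1/64 among Jide, Chidinma, Uzoma, Adaeze.
Jide is living and takes 1/64.
Chidinma is living and takes 1/64.
Uzoma is living and takes 1/64.
Adaeze is living and takes 1/64.
Lanre is living and takes 1/16.
Abiodun predeceased; the 3/16 allotted to Abiodun's branch passes to Abiodun's issue by representation.
The 3/16 is divided into 3 equal shares of 1/16 among Folake, Ebele, Morounke.
Folake is living and takes 1/16.
Ebele is living and takes 1/16.
Morounke predeceased; the 1/16 allotted to Morounke's branch passes to Morounke's issue by representation.
The 1/16 is divided into 2 equal shares of 1/32 among Segun, Obafemi.
Segun is living and takes 1/32.
Obafemi is living and takes 1/32.
Ifeoma is living and takes 3/16.
Dayo predeceased; the 3/16 allotted to Dayo's branch passes to Dayo's issue by representation.
The 3/16 is divided into 3 equal shares of 1/16 among Gbenga, Kehinde, Zainab.
Gbenga is living and takes 1/16.
Kehinde is living and takes 1/16.
Zainab is living and takes 1/16.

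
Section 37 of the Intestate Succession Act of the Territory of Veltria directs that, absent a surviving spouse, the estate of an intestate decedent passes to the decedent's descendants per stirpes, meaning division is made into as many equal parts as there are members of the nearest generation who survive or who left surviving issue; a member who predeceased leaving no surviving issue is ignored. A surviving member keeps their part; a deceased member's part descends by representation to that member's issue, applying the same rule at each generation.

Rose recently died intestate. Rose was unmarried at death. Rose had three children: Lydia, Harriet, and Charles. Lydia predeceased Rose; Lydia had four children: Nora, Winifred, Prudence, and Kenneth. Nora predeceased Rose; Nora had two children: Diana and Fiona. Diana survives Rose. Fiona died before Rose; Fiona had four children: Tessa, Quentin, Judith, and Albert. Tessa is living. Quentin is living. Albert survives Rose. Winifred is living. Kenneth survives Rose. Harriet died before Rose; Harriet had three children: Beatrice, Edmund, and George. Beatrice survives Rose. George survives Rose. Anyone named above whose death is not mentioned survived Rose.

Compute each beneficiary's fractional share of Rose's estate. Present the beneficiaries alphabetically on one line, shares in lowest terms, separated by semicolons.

Albert 1/96; Beatrice 1/9; Charles 1/3; Diana 1/24; Edmund 1/9; George 1/9; Judith 1/96; Kenneth 1/12; Prudence 1/12; Quentin 1/96; Tessa 1/96; Winifred 1/12

There is no surviving spouse, so the entire estate passes to Rose's descendants per stirpes.
The estate is divided into 3 equal shares of 1/3 among Lydia, Harriet, Charles.
Lydia predeceased; the 1/3 allotted to Lydia's branch passes to Lydia's issue by representation.
The 1/3 is divided into 4 equal shares of 1/12 among Nora, Winifred, Prudence, Kenneth.
Nora predeceased; the 1/12 allotted to Nora's branch passes to Nora's issue by representation.
The 1/12 is divided into 2 equal shares of 1/24 among Diana, Fiona.
Diana is living and takes 1/24.
Fiona predeceased; the 1/24 allotted to Fiona's branch passes to Fiona's issue by representation.
The 1/24 is divided into 4 equal shares of 1/96 among Tessa, Quentin, Judith, Albert.
Tessa is living and takes 1/96.
Quentin is living and takes 1/96.
Judith is living and takes 1/96.
Albert is living and takes 1/96.
Winifred is living and takes 1/12.
Prudence is living and takes 1/12.
Kenneth is living and takes 1/12.
Harriet predeceased; the 1/3 allotted to Harriet's branch passes to Harriet's issue by representation.
The 1/3 is divided into 3 equal shares of 1/9 among Beatrice, Edmund, George.
Beatrice is living and takes 1/9.
Edmund is living and takes 1/9.
George is living and takes 1/9.
Charles is living and takes 1/3.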